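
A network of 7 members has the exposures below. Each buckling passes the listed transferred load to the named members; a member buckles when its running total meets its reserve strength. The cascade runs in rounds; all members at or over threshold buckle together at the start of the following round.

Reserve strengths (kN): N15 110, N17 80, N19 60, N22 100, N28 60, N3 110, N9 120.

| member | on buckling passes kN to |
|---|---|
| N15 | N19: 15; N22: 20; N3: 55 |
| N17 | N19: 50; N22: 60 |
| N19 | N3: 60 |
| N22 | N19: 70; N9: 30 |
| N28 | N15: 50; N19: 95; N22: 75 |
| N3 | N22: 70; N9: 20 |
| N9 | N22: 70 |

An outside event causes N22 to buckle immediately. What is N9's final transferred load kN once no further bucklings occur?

30

Round 1 — N22 buckles (initial).
  N19: +70 → 70 ≥ 60
  N9: +30 → 30 < 120
Round 2 — N19 buckles.
  N3: +60 → 60 < 110
No further bucklings.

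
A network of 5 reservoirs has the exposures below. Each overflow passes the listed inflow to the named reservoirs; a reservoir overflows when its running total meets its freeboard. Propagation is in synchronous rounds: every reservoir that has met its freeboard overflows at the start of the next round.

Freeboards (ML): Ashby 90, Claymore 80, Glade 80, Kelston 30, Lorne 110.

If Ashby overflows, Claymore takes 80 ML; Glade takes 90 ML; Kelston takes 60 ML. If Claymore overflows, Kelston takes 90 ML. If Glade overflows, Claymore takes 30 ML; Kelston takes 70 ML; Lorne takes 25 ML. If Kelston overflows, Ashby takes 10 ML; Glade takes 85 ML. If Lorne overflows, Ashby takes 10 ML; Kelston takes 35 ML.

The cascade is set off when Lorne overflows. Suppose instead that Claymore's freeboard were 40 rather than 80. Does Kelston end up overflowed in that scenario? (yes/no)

yes

With Claymore's freeboard at 40:
Round 1 — Lorne overflows (initial).
  Ashby: +10 → 10 < 90
  Kelston: +35 → 35 ≥ 30
Round 2 — Kelston overflows.
  Ashby: +10 → 20 < 90
  Glade: +85 → 85 ≥ 80
Round 3 — Glade overflows.
  Claymore: +30 → 30 < 40
No further overflows.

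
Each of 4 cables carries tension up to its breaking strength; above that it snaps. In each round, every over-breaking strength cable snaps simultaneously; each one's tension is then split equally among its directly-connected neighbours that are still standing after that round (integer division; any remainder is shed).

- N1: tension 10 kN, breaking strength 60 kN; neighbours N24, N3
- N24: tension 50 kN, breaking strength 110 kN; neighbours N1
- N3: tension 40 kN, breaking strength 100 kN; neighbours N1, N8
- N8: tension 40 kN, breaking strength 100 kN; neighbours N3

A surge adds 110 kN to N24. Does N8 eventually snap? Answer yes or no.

yes

Round 1 — N24 at 160 > 110. N24 snaps.
  N24 sheds 160 kN to N1: 160 each.
    N1: 10+160 = 170 > 60
Round 2 — N1 snaps.
  N1 sheds 170 kN to N3: 170 each.
    N3: 40+170 = 210 > 100
Round 3 — N3 snaps.
  N3 sheds 210 kN to N8: 210 each.
    N8: 40+210 = 250 > 100
Round 4 — N8 snaps.
  N8 sheds 250 kN: no online neighbours, lost.
No further breaks.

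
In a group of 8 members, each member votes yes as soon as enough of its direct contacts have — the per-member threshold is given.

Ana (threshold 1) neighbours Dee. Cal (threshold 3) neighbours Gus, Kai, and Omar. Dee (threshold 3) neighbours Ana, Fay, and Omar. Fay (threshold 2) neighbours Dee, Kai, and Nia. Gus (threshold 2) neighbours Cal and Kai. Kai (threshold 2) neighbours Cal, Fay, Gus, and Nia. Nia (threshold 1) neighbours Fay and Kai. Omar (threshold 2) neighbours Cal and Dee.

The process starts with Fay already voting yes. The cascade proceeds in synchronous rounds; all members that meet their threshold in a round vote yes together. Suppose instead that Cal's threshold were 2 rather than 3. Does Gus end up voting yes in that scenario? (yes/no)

no

With Cal's threshold at 2:
Round 1 — Fay votes yes (initial).
Round 2 — checking thresholds:
  Dee: 1 of 3 neighbours < 3, holds.
  Kai: 1 of 4 neighbours < 2, holds.
  Nia: 1 of 2 neighbours ≥ 1, votes yes.
Round 3 — checking thresholds:
  Dee: 1 of 3 neighbours < 3, holds.
  Kai: 2 of 4 neighbours ≥ 2, votes yes.
Round 4 — no new yes votes; cascade stops.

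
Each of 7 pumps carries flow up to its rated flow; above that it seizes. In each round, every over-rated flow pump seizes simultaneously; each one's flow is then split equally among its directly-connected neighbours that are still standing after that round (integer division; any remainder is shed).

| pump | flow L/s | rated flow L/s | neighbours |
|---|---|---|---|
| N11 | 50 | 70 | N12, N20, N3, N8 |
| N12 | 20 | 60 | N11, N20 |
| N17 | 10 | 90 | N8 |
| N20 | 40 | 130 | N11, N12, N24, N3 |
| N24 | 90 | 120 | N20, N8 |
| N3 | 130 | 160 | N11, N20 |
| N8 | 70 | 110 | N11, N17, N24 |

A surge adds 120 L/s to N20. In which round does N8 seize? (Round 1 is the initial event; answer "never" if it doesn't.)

Round 1 — N20 at 160 > 130. N20 seizes.
  N20 sheds 160 L/s to N11, N12, N24, N3: 40 each.
    N11: 50+40 = 90 > 70
    N12: 20+40 = 60 ≤ 60
    N24: 90+40 = 130 > 120
    N3: 130+40 = 170 > 160
Round 2 — N11, N24, N3 seize.
  N11 sheds 90 L/s to N12, N8: 45 each.
    N12: 60+45 = 105 > 60
    N8: 70+45 = 115 > 110
  N24 sheds 130 L/s to N8: 130 each.
    N8: 115+130 = 245 > 110
  N3 sheds 170 L/s: no online neighbours, lost.
Round 3 — N12, N8 seize.
  N12 sheds 105 L/s: no online neighbours, lost.
  N8 sheds 245 L/s to N17: 245 each.
    N17: 10+245 = 255 > 90
Round 4 — N17 seizes.
  N17 sheds 255 L/s: no online neighbours, lost.
No further seizures.

3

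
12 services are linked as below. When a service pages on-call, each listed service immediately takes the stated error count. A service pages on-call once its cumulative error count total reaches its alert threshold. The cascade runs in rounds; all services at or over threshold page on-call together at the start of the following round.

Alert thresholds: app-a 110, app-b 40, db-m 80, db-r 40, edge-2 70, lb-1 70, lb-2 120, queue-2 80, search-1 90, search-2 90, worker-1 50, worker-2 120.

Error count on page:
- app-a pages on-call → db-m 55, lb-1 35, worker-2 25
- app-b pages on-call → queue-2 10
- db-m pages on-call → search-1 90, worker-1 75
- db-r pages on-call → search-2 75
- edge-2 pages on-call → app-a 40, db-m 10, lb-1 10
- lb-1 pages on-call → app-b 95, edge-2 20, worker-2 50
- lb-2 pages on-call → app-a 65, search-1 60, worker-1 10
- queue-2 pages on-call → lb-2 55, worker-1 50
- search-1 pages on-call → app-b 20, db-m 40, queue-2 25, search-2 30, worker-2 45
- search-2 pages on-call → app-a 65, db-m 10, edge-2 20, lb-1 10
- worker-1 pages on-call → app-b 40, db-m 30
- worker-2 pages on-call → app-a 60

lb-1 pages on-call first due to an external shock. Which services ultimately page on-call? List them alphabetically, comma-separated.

app-b, lb-1

Round 1 — lb-1 pages on-call (initial).
  app-b: +95 → 95 ≥ 40
  edge-2: +20 → 20 < 70
  worker-2: +50 → 50 < 120
Round 2 — app-b pages on-call.
  queue-2: +10 → 10 < 80
No further pages.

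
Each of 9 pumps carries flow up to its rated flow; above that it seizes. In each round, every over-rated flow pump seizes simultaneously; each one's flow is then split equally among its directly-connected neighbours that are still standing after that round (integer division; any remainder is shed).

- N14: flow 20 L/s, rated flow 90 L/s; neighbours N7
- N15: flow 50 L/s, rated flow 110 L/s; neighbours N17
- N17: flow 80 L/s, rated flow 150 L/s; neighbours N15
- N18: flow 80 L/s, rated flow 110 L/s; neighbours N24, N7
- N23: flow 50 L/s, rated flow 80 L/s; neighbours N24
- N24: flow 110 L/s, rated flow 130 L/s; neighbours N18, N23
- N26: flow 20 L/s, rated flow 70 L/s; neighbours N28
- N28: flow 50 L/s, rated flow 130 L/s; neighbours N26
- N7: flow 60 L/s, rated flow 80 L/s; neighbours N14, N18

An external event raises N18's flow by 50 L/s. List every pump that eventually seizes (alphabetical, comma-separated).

Round 1 — N18 at 130 > 110. N18 seizes.
  N18 sheds 130 L/s to N24, N7: 65 each.
    N24: 110+65 = 175 > 130
    N7: 60+65 = 125 > 80
Round 2 — N24, N7 seize.
  N24 sheds 175 L/s to N23: 175 each.
    N23: 50+175 = 225 > 80
  N7 sheds 125 L/s to N14: 125 each.
    N14: 20+125 = 145 > 90
Round 3 — N14, N23 seize.
  N14 sheds 145 L/s: no online neighbours, lost.
  N23 sheds 225 L/s: no online neighbours, lost.
No further seizures.

N14, N18, N23, N24, N7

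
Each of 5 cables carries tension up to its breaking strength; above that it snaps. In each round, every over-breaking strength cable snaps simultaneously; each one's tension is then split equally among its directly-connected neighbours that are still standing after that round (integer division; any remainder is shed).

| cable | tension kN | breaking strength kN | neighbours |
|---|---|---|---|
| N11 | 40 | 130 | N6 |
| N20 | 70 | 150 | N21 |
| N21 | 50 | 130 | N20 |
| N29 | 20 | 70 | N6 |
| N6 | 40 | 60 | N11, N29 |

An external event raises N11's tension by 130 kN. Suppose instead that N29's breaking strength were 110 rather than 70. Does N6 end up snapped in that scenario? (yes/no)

With N29's breaking strength at 110:
Round 1 — N11 at 170 > 130. N11 snaps.
  N11 sheds 170 kN to N6: 170 each.
    N6: 40+170 = 210 > 60
Round 2 — N6 snaps.
  N6 sheds 210 kN to N29: 210 each.
    N29: 20+210 = 230 > 110
Round 3 — N29 snaps.
  N29 sheds 230 kN: no online neighbours, lost.
No further breaks.

yes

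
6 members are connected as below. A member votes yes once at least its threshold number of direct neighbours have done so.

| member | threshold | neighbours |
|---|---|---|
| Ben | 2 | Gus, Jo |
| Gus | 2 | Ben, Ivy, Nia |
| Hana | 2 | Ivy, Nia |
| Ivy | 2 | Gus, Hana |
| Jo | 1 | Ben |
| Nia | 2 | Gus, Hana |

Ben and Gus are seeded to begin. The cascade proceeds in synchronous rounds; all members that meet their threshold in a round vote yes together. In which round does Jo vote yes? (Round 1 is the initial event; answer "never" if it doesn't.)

Round 1 — Ben, Gus vote yes (initial).
Round 2 — checking thresholds:
  Ivy: 1 of 2 neighbours < 2, holds.
  Jo: 1 of 1 neighbours ≥ 1, votes yes.
  Nia: 1 of 2 neighbours < 2, holds.
Round 3 — no new yes votes; cascade stops.

2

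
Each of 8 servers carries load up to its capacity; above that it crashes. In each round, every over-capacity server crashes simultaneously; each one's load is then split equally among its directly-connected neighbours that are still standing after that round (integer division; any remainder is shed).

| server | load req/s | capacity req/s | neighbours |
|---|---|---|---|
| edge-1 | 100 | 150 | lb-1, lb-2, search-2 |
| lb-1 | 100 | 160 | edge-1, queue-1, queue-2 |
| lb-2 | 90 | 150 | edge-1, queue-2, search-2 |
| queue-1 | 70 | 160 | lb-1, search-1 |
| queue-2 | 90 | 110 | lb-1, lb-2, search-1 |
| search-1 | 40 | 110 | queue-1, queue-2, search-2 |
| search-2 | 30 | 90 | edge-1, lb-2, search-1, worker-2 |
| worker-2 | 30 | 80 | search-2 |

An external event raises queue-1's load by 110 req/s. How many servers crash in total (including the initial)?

7

Round 1 — queue-1 at 180 > 160. queue-1 crashes.
  queue-1 sheds 180 req/s to lb-1, search-1: 90 each.
    lb-1: 100+90 = 190 > 160
    search-1: 40+90 = 130 > 110
Round 2 — lb-1, search-1 crash.
  lb-1 sheds 190 req/s to edge-1, queue-2: 95 each.
    edge-1: 100+95 = 195 > 150
    queue-2: 90+95 = 185 > 110
  search-1 sheds 130 req/s to queue-2, search-2: 65 each.
    queue-2: 185+65 = 250 > 110
    search-2: 30+65 = 95 > 90
Round 3 — edge-1, queue-2, search-2 crash.
  edge-1 sheds 195 req/s to lb-2: 195 each.
    lb-2: 90+195 = 285 > 150
  queue-2 sheds 250 req/s to lb-2: 250 each.
    lb-2: 285+250 = 535 > 150
  search-2 sheds 95 req/s to lb-2, worker-2: 47 each (1 lost).
    lb-2: 535+47 = 582 > 150
    worker-2: 30+47 = 77 ≤ 80
Round 4 — lb-2 crashes.
  lb-2 sheds 582 req/s: no online neighbours, lost.
No further crashes.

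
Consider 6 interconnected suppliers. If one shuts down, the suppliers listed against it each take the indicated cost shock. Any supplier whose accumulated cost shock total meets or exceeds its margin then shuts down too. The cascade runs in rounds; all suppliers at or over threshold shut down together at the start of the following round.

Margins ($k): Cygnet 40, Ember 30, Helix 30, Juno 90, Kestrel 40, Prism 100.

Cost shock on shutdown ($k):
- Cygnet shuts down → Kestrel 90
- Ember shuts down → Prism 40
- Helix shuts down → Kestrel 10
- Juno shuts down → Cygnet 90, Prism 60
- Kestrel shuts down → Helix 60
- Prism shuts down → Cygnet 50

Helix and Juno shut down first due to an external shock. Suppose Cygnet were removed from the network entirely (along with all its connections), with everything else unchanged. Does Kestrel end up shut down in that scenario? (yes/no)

no

With Cygnet removed:
Round 1 — Helix, Juno shut down (initial).
  Kestrel: +10 → 10 < 40
  Prism: +60 → 60 < 100
No further shutdowns.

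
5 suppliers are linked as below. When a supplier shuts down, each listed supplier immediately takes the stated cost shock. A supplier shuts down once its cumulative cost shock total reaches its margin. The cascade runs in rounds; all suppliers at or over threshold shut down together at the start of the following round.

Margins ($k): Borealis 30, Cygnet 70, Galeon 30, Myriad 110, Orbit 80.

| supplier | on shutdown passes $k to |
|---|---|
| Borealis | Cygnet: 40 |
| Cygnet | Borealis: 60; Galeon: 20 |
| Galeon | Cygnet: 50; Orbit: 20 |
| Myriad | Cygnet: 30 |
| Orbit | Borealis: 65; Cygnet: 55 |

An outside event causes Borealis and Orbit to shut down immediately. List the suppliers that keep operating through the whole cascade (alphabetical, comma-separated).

Round 1 — Borealis, Orbit shut down (initial).
  Cygnet: +40+55 → 95 ≥ 70
Round 2 — Cygnet shuts down.
  Galeon: +20 → 20 < 30
No further shutdowns.

Galeon, Myriad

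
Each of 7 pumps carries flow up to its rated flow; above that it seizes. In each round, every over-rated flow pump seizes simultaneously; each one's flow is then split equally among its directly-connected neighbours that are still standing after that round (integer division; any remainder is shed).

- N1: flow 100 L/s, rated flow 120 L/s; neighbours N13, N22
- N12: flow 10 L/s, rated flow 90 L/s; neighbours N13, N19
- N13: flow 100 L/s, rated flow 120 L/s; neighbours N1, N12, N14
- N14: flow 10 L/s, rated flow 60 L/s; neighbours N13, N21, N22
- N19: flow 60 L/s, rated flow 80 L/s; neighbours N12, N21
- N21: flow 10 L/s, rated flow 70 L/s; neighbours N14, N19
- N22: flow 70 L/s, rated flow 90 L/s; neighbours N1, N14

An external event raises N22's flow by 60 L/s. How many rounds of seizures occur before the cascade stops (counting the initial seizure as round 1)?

Round 1 — N22 at 130 > 90. N22 seizes.
  N22 sheds 130 L/s to N1, N14: 65 each.
    N1: 100+65 = 165 > 120
    N14: 10+65 = 75 > 60
Round 2 — N1, N14 seize.
  N1 sheds 165 L/s to N13: 165 each.
    N13: 100+165 = 265 > 120
  N14 sheds 75 L/s to N13, N21: 37 each (1 lost).
    N13: 265+37 = 302 > 120
    N21: 10+37 = 47 ≤ 70
Round 3 — N13 seizes.
  N13 sheds 302 L/s to N12: 302 each.
    N12: 10+302 = 312 > 90
Round 4 — N12 seizes.
  N12 sheds 312 L/s to N19: 312 each.
    N19: 60+312 = 372 > 80
Round 5 — N19 seizes.
  N19 sheds 372 L/s to N21: 372 each.
    N21: 47+372 = 419 > 70
Round 6 — N21 seizes.
  N21 sheds 419 L/s: no online neighbours, lost.
No further seizures.

6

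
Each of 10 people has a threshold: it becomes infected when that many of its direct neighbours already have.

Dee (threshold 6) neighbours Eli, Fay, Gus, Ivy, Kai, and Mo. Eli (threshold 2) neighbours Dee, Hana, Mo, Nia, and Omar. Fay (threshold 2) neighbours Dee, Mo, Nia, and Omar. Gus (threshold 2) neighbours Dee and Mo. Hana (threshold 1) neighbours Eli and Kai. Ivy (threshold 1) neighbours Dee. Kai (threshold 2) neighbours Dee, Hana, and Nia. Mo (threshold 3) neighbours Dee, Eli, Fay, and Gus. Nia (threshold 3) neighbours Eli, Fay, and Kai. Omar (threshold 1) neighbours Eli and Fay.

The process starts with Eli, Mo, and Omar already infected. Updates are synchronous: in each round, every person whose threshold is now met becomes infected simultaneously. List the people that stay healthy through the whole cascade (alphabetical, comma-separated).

Round 1 — Eli, Mo, Omar become infected (initial).
Round 2 — checking thresholds:
  Dee: 2 of 6 neighbours < 6, below threshold.
  Fay: 2 of 4 neighbours ≥ 2, becomes infected.
  Gus: 1 of 2 neighbours < 2, below threshold.
  Hana: 1 of 2 neighbours ≥ 1, becomes infected.
  Nia: 1 of 3 neighbours < 3, below threshold.
Round 3 — no new infections; cascade stops.

Dee, Gus, Ivy, Kai, Nia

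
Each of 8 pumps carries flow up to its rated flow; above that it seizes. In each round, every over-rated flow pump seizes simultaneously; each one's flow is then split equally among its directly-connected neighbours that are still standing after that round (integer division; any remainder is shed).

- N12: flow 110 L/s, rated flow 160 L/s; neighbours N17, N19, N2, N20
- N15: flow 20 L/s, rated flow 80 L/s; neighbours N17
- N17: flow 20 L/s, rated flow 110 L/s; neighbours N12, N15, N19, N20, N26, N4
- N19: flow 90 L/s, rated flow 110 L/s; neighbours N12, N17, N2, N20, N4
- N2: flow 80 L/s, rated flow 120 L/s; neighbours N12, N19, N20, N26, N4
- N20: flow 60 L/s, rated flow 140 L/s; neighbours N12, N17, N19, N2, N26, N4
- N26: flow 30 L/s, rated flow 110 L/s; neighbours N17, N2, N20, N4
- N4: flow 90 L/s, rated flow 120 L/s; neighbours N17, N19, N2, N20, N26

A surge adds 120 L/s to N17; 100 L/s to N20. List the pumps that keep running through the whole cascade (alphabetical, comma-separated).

N15

Round 1 — N17 at 140 > 110; N20 at 160 > 140. N17, N20 seize.
  N17 sheds 140 L/s to N12, N15, N19, N26, N4: 28 each.
    N12: 110+28 = 138 ≤ 160
    N15: 20+28 = 48 ≤ 80
    N19: 90+28 = 118 > 110
    N26: 30+28 = 58 ≤ 110
    N4: 90+28 = 118 ≤ 120
  N20 sheds 160 L/s to N12, N19, N2, N26, N4: 32 each.
    N12: 138+32 = 170 > 160
    N19: 118+32 = 150 > 110
    N2: 80+32 = 112 ≤ 120
    N26: 58+32 = 90 ≤ 110
    N4: 118+32 = 150 > 120
Round 2 — N12, N19, N4 seize.
  N12 sheds 170 L/s to N2: 170 each.
    N2: 112+170 = 282 > 120
  N19 sheds 150 L/s to N2: 150 each.
    N2: 282+150 = 432 > 120
  N4 sheds 150 L/s to N2, N26: 75 each.
    N2: 432+75 = 507 > 120
    N26: 90+75 = 165 > 110
Round 3 — N2, N26 seize.
  N2 sheds 507 L/s: no online neighbours, lost.
  N26 sheds 165 L/s: no online neighbours, lost.
No further seizures.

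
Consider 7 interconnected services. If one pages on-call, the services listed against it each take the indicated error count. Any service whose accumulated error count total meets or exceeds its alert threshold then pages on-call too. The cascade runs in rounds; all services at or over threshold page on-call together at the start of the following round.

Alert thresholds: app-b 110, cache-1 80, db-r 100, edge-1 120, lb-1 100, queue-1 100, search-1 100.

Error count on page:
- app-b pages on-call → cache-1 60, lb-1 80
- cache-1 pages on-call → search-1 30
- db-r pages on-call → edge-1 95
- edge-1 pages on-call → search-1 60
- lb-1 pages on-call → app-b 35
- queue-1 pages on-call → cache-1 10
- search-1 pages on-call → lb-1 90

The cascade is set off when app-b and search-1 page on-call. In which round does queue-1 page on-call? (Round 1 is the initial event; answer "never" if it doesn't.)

never

Round 1 — app-b, search-1 page on-call (initial).
  cache-1: +60 → 60 < 80
  lb-1: +80+90 → 170 ≥ 100
Round 2 — lb-1 pages on-call.
No further pages.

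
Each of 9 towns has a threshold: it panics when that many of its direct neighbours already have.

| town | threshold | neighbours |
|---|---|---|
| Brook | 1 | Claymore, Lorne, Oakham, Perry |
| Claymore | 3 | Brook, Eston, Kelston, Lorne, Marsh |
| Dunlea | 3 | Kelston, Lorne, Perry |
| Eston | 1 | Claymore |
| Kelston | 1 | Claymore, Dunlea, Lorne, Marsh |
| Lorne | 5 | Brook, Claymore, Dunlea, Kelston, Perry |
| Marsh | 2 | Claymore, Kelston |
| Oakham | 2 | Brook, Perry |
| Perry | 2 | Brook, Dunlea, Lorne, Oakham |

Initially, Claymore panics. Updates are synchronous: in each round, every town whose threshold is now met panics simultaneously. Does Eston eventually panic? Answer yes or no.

yes

Round 1 — Claymore panics (initial).
Round 2 — checking thresholds:
  Brook: 1 of 4 neighbours ≥ 1, panics.
  Eston: 1 of 1 neighbours ≥ 1, panics.
  Kelston: 1 of 4 neighbours ≥ 1, panics.
  Lorne: 1 of 5 neighbours < 5, below threshold.
  Marsh: 1 of 2 neighbours < 2, below threshold.
Round 3 — checking thresholds:
  Dunlea: 1 of 3 neighbours < 3, below threshold.
  Lorne: 3 of 5 neighbours < 5, below threshold.
  Marsh: 2 of 2 neighbours ≥ 2, panics.
  Oakham: 1 of 2 neighbours < 2, below threshold.
  Perry: 1 of 4 neighbours < 2, below threshold.
Round 4 — no new panics; cascade stops.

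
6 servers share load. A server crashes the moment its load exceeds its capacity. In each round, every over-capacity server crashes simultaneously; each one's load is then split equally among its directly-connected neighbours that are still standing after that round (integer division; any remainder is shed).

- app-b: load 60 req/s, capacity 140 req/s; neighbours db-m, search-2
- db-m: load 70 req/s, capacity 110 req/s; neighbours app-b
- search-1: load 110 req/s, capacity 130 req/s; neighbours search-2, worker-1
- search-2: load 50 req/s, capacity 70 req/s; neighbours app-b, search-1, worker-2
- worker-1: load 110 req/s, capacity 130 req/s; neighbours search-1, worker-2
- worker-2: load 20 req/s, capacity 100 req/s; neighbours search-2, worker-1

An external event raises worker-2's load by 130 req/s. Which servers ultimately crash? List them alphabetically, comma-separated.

Round 1 — worker-2 at 150 > 100. worker-2 crashes.
  worker-2 sheds 150 req/s to search-2, worker-1: 75 each.
    search-2: 50+75 = 125 > 70
    worker-1: 110+75 = 185 > 130
Round 2 — search-2, worker-1 crash.
  search-2 sheds 125 req/s to app-b, search-1: 62 each (1 lost).
    app-b: 60+62 = 122 ≤ 140
    search-1: 110+62 = 172 > 130
  worker-1 sheds 185 req/s to search-1: 185 each.
    search-1: 172+185 = 357 > 130
Round 3 — search-1 crashes.
  search-1 sheds 357 req/s: no online neighbours, lost.
No further crashes.

search-1, search-2, worker-1, worker-2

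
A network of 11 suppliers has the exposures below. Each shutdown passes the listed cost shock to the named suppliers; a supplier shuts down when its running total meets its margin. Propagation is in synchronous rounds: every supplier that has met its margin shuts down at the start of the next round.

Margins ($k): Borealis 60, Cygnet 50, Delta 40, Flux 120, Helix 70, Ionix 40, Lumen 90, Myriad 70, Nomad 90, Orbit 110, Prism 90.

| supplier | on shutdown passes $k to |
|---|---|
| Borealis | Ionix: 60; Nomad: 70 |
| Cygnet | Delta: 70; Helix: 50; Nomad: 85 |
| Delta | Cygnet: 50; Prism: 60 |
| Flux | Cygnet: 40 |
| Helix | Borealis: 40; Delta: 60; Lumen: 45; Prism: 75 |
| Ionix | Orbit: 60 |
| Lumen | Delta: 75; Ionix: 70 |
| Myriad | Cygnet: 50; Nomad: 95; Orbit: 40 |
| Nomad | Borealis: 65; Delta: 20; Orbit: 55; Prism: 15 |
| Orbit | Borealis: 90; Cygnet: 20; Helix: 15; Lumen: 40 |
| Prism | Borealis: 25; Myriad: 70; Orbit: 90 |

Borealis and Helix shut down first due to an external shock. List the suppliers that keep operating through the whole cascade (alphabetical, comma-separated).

Round 1 — Borealis, Helix shut down (initial).
  Delta: +60 → 60 ≥ 40
  Ionix: +60 → 60 ≥ 40
  Lumen: +45 → 45 < 90
  Nomad: +70 → 70 < 90
  Prism: +75 → 75 < 90
Round 2 — Delta, Ionix shut down.
  Cygnet: +50 → 50 ≥ 50
  Orbit: +60 → 60 < 110
  Prism: +60 → 135 ≥ 90
Round 3 — Cygnet, Prism shut down.
  Myriad: +70 → 70 ≥ 70
  Nomad: +85 → 155 ≥ 90
  Orbit: +90 → 150 ≥ 110
Round 4 — Myriad, Nomad, Orbit shut down.
  Lumen: +40 → 85 < 90
No further shutdowns.

Flux, Lumen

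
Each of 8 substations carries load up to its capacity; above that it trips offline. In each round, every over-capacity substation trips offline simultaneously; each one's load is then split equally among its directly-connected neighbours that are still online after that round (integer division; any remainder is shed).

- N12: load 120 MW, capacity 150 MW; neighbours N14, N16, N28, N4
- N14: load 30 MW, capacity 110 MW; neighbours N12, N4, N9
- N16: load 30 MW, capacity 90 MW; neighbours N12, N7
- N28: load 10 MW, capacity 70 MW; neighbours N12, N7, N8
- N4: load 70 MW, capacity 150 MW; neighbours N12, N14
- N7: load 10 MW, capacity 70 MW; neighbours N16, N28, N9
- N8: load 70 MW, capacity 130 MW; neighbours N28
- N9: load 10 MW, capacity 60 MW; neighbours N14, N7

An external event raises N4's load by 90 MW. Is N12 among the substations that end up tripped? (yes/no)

yes

Round 1 — N4 at 160 > 150. N4 trips offline.
  N4 sheds 160 MW to N12, N14: 80 each.
    N12: 120+80 = 200 > 150
    N14: 30+80 = 110 ≤ 110
Round 2 — N12 trips offline.
  N12 sheds 200 MW to N14, N16, N28: 66 each (2 lost).
    N14: 110+66 = 176 > 110
    N16: 30+66 = 96 > 90
    N28: 10+66 = 76 > 70
Round 3 — N14, N16, N28 trip offline.
  N14 sheds 176 MW to N9: 176 each.
    N9: 10+176 = 186 > 60
  N16 sheds 96 MW to N7: 96 each.
    N7: 10+96 = 106 > 70
  N28 sheds 76 MW to N7, N8: 38 each.
    N7: 106+38 = 144 > 70
    N8: 70+38 = 108 ≤ 130
Round 4 — N7, N9 trip offline.
  N7 sheds 144 MW: no online neighbours, lost.
  N9 sheds 186 MW: no online neighbours, lost.
No further trips.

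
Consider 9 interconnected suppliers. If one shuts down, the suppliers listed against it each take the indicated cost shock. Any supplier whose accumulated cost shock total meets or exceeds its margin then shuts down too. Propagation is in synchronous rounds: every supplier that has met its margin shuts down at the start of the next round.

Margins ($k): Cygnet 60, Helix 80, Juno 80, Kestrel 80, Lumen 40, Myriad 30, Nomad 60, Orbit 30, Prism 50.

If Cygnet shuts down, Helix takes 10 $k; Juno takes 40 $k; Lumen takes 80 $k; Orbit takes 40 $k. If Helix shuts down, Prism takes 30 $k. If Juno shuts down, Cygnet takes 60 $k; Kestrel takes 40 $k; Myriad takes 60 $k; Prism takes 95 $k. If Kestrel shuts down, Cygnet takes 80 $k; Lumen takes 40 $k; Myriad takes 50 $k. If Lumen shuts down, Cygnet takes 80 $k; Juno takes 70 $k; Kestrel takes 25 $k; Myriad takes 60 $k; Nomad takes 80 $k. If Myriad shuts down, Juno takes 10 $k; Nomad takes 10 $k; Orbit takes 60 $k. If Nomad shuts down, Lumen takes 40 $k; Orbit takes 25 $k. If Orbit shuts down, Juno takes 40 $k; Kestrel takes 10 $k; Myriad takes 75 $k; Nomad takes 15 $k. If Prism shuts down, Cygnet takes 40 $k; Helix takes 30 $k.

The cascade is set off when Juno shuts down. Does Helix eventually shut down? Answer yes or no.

Round 1 — Juno shuts down (initial).
  Cygnet: +60 → 60 ≥ 60
  Kestrel: +40 → 40 < 80
  Myriad: +60 → 60 ≥ 30
  Prism: +95 → 95 ≥ 50
Round 2 — Cygnet, Myriad, Prism shut down.
  Helix: +10+30 → 40 < 80
  Lumen: +80 → 80 ≥ 40
  Nomad: +10 → 10 < 60
  Orbit: +40+60 → 100 ≥ 30
Round 3 — Lumen, Orbit shut down.
  Kestrel: +25+10 → 75 < 80
  Nomad: +80+15 → 105 ≥ 60
Round 4 — Nomad shuts down.
No further shutdowns.

no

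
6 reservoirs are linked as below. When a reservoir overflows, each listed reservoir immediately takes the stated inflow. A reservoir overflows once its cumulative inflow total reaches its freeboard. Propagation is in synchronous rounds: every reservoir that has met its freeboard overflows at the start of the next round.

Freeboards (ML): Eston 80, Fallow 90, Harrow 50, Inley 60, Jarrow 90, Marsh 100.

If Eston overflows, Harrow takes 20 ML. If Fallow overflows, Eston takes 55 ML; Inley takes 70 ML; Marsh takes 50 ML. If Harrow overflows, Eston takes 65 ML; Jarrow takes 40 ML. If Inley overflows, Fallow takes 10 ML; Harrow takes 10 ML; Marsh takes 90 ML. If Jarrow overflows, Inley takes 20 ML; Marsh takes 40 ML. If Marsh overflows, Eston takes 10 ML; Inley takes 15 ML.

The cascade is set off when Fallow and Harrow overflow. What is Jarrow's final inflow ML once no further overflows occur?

Round 1 — Fallow, Harrow overflow (initial).
  Eston: +55+65 → 120 ≥ 80
  Inley: +70 → 70 ≥ 60
  Jarrow: +40 → 40 < 90
  Marsh: +50 → 50 < 100
Round 2 — Eston, Inley overflow.
  Marsh: +90 → 140 ≥ 100
Round 3 — Marsh overflows.
No further overflows.

40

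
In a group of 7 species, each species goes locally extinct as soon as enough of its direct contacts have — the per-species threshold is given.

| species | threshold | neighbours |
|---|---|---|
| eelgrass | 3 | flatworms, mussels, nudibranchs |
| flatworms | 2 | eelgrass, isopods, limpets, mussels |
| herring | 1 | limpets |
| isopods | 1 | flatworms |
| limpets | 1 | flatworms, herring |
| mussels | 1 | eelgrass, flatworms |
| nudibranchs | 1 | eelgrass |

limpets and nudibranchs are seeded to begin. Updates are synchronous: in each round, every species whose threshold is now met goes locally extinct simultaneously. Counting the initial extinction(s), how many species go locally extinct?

3

Round 1 — limpets, nudibranchs go locally extinct (initial).
Round 2 — checking thresholds:
  eelgrass: 1 of 3 neighbours < 3, holds.
  flatworms: 1 of 4 neighbours < 2, holds.
  herring: 1 of 1 neighbours ≥ 1, goes locally extinct.
Round 3 — no new extinctions; cascade stops.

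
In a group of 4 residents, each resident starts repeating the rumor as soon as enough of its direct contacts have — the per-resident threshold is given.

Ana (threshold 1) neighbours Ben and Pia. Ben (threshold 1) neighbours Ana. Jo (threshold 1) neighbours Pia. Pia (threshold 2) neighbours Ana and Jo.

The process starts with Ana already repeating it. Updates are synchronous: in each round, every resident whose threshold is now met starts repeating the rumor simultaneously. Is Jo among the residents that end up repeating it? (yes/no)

Round 1 — Ana starts repeating the rumor (initial).
Round 2 — checking thresholds:
  Ben: 1 of 1 neighbours ≥ 1, starts repeating the rumor.
  Pia: 1 of 2 neighbours < 2, holds.
Round 3 — no new spreads; cascade stops.

no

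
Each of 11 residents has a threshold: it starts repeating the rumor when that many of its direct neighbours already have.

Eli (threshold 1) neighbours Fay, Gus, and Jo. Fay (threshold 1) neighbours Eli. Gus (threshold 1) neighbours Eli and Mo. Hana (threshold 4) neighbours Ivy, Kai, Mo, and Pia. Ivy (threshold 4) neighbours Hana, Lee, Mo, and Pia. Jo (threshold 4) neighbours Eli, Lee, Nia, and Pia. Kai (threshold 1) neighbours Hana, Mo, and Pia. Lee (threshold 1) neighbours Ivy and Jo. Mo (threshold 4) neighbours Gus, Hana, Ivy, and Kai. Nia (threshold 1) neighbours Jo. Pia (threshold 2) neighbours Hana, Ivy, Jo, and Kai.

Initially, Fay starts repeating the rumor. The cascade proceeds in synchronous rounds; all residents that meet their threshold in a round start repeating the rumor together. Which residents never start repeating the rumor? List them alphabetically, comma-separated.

Hana, Ivy, Jo, Kai, Lee, Mo, Nia, Pia

Round 1 — Fay starts repeating the rumor (initial).
Round 2 — checking thresholds:
  Eli: 1 of 3 neighbours ≥ 1, starts repeating the rumor.
Round 3 — checking thresholds:
  Gus: 1 of 2 neighbours ≥ 1, starts repeating the rumor.
  Jo: 1 of 4 neighbours < 4, holds.
Round 4 — no new spreads; cascade stops.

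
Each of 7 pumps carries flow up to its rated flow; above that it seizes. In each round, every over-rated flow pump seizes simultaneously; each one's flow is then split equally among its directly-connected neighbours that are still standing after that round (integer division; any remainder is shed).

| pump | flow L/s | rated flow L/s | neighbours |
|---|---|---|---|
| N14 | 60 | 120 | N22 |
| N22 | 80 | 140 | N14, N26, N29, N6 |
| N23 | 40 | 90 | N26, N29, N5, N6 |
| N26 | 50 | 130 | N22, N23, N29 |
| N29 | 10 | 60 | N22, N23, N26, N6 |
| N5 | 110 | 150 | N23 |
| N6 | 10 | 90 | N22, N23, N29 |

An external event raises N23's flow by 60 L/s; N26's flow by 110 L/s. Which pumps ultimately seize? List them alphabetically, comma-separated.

Round 1 — N23 at 100 > 90; N26 at 160 > 130. N23, N26 seize.
  N23 sheds 100 L/s to N29, N5, N6: 33 each (1 lost).
    N29: 10+33 = 43 ≤ 60
    N5: 110+33 = 143 ≤ 150
    N6: 10+33 = 43 ≤ 90
  N26 sheds 160 L/s to N22, N29: 80 each.
    N22: 80+80 = 160 > 140
    N29: 43+80 = 123 > 60
Round 2 — N22, N29 seize.
  N22 sheds 160 L/s to N14, N6: 80 each.
    N14: 60+80 = 140 > 120
    N6: 43+80 = 123 > 90
  N29 sheds 123 L/s to N6: 123 each.
    N6: 123+123 = 246 > 90
Round 3 — N14, N6 seize.
  N14 sheds 140 L/s: no online neighbours, lost.
  N6 sheds 246 L/s: no online neighbours, lost.
No further seizures.

N14, N22, N23, N26, N29, N6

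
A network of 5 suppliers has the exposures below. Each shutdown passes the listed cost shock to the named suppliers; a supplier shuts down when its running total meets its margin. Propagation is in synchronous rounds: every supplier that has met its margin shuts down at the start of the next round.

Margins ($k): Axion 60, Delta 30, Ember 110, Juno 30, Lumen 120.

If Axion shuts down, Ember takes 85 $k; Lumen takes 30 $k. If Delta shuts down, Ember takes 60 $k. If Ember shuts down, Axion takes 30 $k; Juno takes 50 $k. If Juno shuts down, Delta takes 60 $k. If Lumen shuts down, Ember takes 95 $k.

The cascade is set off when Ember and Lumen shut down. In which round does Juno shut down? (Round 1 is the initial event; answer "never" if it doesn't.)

Round 1 — Ember, Lumen shut down (initial).
  Axion: +30 → 30 < 60
  Juno: +50 → 50 ≥ 30
Round 2 — Juno shuts down.
  Delta: +60 → 60 ≥ 30
Round 3 — Delta shuts down.
No further shutdowns.

2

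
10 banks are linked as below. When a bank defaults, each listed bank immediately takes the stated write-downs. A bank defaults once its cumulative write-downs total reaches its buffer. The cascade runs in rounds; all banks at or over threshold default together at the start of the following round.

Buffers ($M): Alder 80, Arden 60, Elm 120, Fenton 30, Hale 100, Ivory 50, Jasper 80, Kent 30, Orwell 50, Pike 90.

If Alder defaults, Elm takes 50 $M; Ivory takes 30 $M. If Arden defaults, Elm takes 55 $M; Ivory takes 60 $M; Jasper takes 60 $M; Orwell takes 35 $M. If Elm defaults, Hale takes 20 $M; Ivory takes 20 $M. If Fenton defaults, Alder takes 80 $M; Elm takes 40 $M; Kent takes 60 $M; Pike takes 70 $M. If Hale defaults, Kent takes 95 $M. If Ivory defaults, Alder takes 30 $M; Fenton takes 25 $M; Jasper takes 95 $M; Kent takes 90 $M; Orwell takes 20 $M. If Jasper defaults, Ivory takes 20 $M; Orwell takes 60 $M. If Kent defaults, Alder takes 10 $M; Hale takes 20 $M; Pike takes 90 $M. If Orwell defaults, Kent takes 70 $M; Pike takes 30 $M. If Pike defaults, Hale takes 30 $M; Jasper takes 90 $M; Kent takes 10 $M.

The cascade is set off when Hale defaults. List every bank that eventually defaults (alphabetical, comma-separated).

Round 1 — Hale defaults (initial).
  Kent: +95 → 95 ≥ 30
Round 2 — Kent defaults.
  Alder: +10 → 10 < 80
  Pike: +90 → 90 ≥ 90
Round 3 — Pike defaults.
  Jasper: +90 → 90 ≥ 80
Round 4 — Jasper defaults.
  Ivory: +20 → 20 < 50
  Orwell: +60 → 60 ≥ 50
Round 5 — Orwell defaults.
No further defaults.

Hale, Jasper, Kent, Orwell, Pike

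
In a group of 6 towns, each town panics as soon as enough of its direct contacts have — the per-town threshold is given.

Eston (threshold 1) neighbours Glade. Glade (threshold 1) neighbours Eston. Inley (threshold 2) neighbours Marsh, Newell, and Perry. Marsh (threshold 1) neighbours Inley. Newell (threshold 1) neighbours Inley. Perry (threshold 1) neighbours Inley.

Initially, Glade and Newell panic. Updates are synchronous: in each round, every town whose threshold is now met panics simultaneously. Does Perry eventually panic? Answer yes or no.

Round 1 — Glade, Newell panic (initial).
Round 2 — checking thresholds:
  Eston: 1 of 1 neighbours ≥ 1, panics.
  Inley: 1 of 3 neighbours < 2, holds.
Round 3 — no new panics; cascade stops.

no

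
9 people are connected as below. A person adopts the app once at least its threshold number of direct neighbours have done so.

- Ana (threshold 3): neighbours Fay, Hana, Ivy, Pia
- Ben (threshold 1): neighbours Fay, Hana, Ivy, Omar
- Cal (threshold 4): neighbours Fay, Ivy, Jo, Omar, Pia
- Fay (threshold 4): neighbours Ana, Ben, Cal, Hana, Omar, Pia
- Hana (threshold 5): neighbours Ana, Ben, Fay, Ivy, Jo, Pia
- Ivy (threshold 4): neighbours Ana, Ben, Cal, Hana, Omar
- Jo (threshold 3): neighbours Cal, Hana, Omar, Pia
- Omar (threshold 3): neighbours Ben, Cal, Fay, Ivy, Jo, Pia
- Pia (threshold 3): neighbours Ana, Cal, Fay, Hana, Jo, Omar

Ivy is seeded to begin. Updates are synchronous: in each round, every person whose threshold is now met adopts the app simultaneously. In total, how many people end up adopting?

2

Round 1 — Ivy adopts the app (initial).
Round 2 — checking thresholds:
  Ana: 1 of 4 neighbours < 3, holds.
  Ben: 1 of 4 neighbours ≥ 1, adopts the app.
  Cal: 1 of 5 neighbours < 4, holds.
  Hana: 1 of 6 neighbours < 5, holds.
  Omar: 1 of 6 neighbours < 3, holds.
Round 3 — no new adoptions; cascade stops.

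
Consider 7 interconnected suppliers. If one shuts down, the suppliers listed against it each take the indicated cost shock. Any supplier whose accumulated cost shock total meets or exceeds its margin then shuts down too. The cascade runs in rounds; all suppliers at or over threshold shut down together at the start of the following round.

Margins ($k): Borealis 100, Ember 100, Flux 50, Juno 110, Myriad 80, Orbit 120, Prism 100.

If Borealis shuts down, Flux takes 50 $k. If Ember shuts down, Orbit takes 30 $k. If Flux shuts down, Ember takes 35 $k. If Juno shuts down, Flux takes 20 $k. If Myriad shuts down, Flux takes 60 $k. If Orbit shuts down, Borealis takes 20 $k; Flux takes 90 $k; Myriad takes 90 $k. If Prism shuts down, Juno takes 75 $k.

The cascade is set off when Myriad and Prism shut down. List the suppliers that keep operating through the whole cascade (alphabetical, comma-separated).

Round 1 — Myriad, Prism shut down (initial).
  Flux: +60 → 60 ≥ 50
  Juno: +75 → 75 < 110
Round 2 — Flux shuts down.
  Ember: +35 → 35 < 100
No further shutdowns.

Borealis, Ember, Juno, Orbit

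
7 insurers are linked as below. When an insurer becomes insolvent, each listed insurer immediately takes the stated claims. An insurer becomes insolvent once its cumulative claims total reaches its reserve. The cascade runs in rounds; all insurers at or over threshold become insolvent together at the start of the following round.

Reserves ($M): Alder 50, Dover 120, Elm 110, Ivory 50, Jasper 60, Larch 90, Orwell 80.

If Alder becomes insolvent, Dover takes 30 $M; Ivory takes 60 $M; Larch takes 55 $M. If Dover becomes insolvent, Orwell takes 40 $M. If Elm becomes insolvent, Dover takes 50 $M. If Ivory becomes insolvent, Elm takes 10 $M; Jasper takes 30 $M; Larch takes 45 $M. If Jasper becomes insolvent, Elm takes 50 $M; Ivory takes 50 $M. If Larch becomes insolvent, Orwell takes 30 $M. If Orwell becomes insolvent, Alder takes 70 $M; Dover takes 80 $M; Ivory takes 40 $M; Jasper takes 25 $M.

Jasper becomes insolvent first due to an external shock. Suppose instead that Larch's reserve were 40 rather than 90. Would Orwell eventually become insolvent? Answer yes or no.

no

With Larch's reserve at 40:
Round 1 — Jasper becomes insolvent (initial).
  Elm: +50 → 50 < 110
  Ivory: +50 → 50 ≥ 50
Round 2 — Ivory becomes insolvent.
  Elm: +10 → 60 < 110
  Larch: +45 → 45 ≥ 40
Round 3 — Larch becomes insolvent.
  Orwell: +30 → 30 < 80
No further insolvencies.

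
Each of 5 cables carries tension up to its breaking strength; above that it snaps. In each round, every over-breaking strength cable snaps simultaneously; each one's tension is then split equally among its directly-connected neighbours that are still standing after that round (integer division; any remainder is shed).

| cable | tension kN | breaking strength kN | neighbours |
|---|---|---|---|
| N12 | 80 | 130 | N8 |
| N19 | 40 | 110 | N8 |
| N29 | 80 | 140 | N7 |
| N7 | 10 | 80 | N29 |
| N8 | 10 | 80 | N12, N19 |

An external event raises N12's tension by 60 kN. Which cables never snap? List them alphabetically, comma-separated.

Round 1 — N12 at 140 > 130. N12 snaps.
  N12 sheds 140 kN to N8: 140 each.
    N8: 10+140 = 150 > 80
Round 2 — N8 snaps.
  N8 sheds 150 kN to N19: 150 each.
    N19: 40+150 = 190 > 110
Round 3 — N19 snaps.
  N19 sheds 190 kN: no online neighbours, lost.
No further breaks.

N29, N7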